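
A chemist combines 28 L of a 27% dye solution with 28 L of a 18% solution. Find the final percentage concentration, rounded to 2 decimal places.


Solute in mixture 1 = 27% of 28 L = 28*27/100 = 189/25 L
Solute in mixture 2 = 18% of 28 L = 28*18/100 = 126/25 L
Total solute = 189/25 + 126/25 = 63/5 L
Total volume = 28 + 28 = 56 L
Final concentration = 63/5/56 * 100 = 22.50%

22.50


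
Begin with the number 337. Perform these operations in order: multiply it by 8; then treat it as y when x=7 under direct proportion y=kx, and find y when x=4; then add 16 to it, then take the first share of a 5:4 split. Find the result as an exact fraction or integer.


Start with 337.
Step 1: Multiply by 8: 337 * 8 = 2696
Step 2: Direct prop: k = (2696)/7; new y = k*4 = 2696*4/7 = 10784/7
Step 3: Add 16: 10784/7+16=10896/7; split 5:4 first = 10896/7*5/9 = 18160/21
Final result = 18160/21

18160/21


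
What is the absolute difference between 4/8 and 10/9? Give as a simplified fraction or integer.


Simplify: 4/8 = 1/2 and 10/9 = 10/9
Find common denominator: LCD = 18
Convert: 9/18 and 20/18
Difference = |9 - 20|/18 = 11/18
Simplified = 11/18

11/18


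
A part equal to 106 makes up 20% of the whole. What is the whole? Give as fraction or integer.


Given: 106 is 20% of the whole
Set up: 106 = 20/100 * whole
whole = 106 * 100 / 20
whole = 10600 / 20
whole = 530

530


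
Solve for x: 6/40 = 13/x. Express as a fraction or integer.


Setting up: 6/40 = 13/x
Cross multiply: 6 * x = 40 * 13
6x = 520
x = 520/6
x = 260/3

260/3


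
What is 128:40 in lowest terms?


Find GCD(128, 40)
GCD = 8
Divide both by 8: 128/8 = 16, 40/8 = 5
Simplified ratio = 16:5

16:5


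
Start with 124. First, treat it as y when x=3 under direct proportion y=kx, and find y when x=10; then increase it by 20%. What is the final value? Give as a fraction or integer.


Start with 124.
Step 1: Direct prop: k = (124)/3; new y = k*10 = 124*10/3 = 1240/3
Step 2: Increase by 20%: 1240/3 * 120/100 = 496
Final result = 496

496


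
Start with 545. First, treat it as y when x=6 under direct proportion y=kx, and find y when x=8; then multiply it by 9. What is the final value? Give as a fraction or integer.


Start with 545.
Step 1: Direct prop: k = (545)/6; new y = k*8 = 545*8/6 = 2180/3
Step 2: Multiply by 9: 2180/3 * 9 = 6540
Final result = 6540

6540


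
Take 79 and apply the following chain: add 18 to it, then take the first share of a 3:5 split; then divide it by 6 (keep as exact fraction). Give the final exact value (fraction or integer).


Start with 79.
Step 1: Add 18: 79+18=97; split 3:5 first = 97*3/8 = 291/8
Step 2: Divide by 6: 291/8 / 6 = 97/16
Final result = 97/16

97/16


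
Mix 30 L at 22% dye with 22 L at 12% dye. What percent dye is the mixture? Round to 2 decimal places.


Solute in mixture 1 = 22% of 30 L = 30*22/100 = 33/5 L
Solute in mixture 2 = 12% of 22 L = 22*12/100 = 66/25 L
Total solute = 33/5 + 66/25 = 231/25 L
Total volume = 30 + 22 = 52 L
Final concentration = 231/25/52 * 100 = 17.77%

17.77


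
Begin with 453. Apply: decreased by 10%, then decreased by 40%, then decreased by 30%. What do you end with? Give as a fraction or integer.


Start: 453
Step 1: decrease by 10% => multiply by 90/100
  453 * 90/100 = 4077/10
Step 2: decrease by 40% => multiply by 60/100
  4077/10 * 60/100 = 12231/50
Step 3: decrease by 30% => multiply by 70/100
  12231/50 * 70/100 = 85617/500
Final value = 85617/500

85617/500


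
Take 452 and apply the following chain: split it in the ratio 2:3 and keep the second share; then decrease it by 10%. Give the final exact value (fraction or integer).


Start with 452.
Step 1: Split 2:3, second share = 452 * 3/5 = 1356/5
Step 2: Decrease by 10%: 1356/5 * 90/100 = 6102/25
Final result = 6102/25

6102/25


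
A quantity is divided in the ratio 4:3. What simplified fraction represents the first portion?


Total parts = 4 + 3 = 7
First part fraction = 4/7
Simplify: 4/7 = 4/7

4/7


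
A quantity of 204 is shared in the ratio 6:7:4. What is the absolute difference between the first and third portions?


Total parts = 6 + 7 + 4 = 17
Value per part = 204 / 17 = 12
Shares: 6*12=72, 7*12=84, 4*12=48
First share = 72, third share = 48
Difference = |72 - 48| = 24

24


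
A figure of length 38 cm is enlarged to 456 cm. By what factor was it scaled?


Original length = 38 cm
Scaled length = 456 cm
Scale factor = 456 / 38
= 12

12


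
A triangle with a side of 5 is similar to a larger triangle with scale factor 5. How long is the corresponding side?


Similar triangles have proportional sides
Scale factor = 5
Smaller side = 5
Corresponding larger side = 5 * 5
= 25

25


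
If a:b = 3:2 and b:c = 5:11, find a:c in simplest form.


Given a:b = 3:2 and b:c = 5:11
Make b consistent. Multiply first ratio by 5: a:b = 15:10
Multiply second ratio by 2: b:c = 10:22
Now b = 10 in both, so a:b:c = 15:10:22
Therefore a:c = 15:22
Simplify by GCD: a:c = 15:22

15:22


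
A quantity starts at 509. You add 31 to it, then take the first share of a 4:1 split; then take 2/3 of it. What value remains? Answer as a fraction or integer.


Start with 509.
Step 1: Add 31: 509+31=540; split 4:1 first = 540*4/5 = 432
Step 2: Take 2/3: 432 * 2/3 = 288
Final result = 288

288


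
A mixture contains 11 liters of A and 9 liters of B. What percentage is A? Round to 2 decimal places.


Volume of A = 11 L
Volume of B = 9 L
Total volume = 11 + 9 = 20 L
Percentage of A = (11/20) * 100
= 55.00%

55.00


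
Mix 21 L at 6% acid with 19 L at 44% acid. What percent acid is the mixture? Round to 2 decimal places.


Solute in mixture 1 = 6% of 21 L = 21*6/100 = 63/50 L
Solute in mixture 2 = 44% of 19 L = 19*44/100 = 209/25 L
Total solute = 63/50 + 209/25 = 481/50 L
Total volume = 21 + 19 = 40 L
Final concentration = 481/50/40 * 100 = 24.05%

24.05


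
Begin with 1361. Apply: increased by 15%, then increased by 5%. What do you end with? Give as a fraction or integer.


Start: 1361
Step 1: increase by 15% => multiply by 115/100
  1361 * 115/100 = 31303/20
Step 2: increase by 5% => multiply by 105/100
  31303/20 * 105/100 = 657363/400
Final value = 657363/400

657363/400


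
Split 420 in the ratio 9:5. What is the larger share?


Total parts = 9 + 5 = 14
Value per part = 420 / 14 = 30
First share = 9 * 30 = 270
Second share = 5 * 30 = 150
Larger share = 270

270


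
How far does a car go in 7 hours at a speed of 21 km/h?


Using distance = speed * time
Speed = 21 km/h
Time = 7 hours
Distance = 21 * 7
= 147 km

147


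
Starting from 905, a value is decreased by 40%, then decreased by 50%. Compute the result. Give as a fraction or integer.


Start: 905
Step 1: decrease by 40% => multiply by 60/100
  905 * 60/100 = 543
Step 2: decrease by 50% => multiply by 50/100
  543 * 50/100 = 543/2
Final value = 543/2

543/2


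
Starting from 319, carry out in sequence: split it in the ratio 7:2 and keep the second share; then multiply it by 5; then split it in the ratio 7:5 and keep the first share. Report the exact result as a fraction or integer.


Start with 319.
Step 1: Split 7:2, second share = 319 * 2/9 = 638/9
Step 2: Multiply by 5: 638/9 * 5 = 3190/9
Step 3: Split 7:5, first share = 3190/9 * 7/12 = 11165/54
Final result = 11165/54

11165/54


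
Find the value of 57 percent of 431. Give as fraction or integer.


Compute 57% of 431
Convert percentage: 57% = 57/100
Multiply: 431 * 57/100
= 24567/100
= 24567/100

24567/100


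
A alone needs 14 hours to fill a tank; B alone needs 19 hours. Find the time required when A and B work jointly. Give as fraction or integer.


Rate of A = 1/14 job per hour
Rate of B = 1/19 job per hour
Combined rate = 1/14 + 1/19
Find common denominator: (19 + 14)/(14*19) = 33/266
Combined rate = 33/266 job per hour
Time together = 1 / (33/266) = 266/33 hours

266/33


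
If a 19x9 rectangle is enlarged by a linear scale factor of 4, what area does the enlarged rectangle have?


Original dimensions: 19 x 9
Enlargement factor = 4
New width = 19 * 4 = 76
New height = 9 * 4 = 36
New area = 76 * 36 = 2736

2736


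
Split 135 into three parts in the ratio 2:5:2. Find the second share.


Ratio = 2:5:2
Total parts = 2 + 5 + 2 = 9
Value per part = 135 / 9 = 15
First share = 2 * 15 = 30
Middle share = 5 * 15 = 75
Third share = 2 * 15 = 30

75


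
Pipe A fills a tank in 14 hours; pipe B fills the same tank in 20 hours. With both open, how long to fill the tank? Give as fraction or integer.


Rate of A = 1/14 job per hour
Rate of B = 1/20 job per hour
Combined rate = 1/14 + 1/20
Find common denominator: (20 + 14)/(14*20) = 34/280
Combined rate = 17/140 job per hour
Time together = 1 / (17/140) = 140/17 hours

140/17


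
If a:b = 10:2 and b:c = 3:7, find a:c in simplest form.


Given a:b = 10:2 and b:c = 3:7
Make b consistent. Multiply first ratio by 3: a:b = 30:6
Multiply second ratio by 2: b:c = 6:14
Now b = 6 in both, so a:b:c = 30:6:14
Therefore a:c = 30:14
Simplify by GCD: a:c = 15:7

15:7


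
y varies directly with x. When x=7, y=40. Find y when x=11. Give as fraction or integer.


Direct proportion: y = kx
Find k: k = 40/7 = 40/7
Compute y at x=11: y = 40/7 * 11
y = 440/7

440/7


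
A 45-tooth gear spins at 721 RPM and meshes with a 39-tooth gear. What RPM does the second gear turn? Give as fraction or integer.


Gear ratio: teeth_A * RPM_A = teeth_B * RPM_B
45 * 721 = 39 * RPM_B
32445 = 39 * RPM_B
RPM_B = 32445 / 39
RPM_B = 10815/13

10815/13


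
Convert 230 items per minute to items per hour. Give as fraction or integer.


Converting from per minute to per hour
Rate = 230 items per minute
Multiply by 60: 230 * 60
= 13800 items per hour

13800


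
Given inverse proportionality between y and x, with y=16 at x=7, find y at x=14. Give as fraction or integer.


Inverse proportion: y = k/x
Find k: k = 7 * 16 = 112
Compute y at x=14: y = 112/14
y = 8

8


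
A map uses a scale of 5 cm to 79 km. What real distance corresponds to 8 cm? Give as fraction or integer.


Map scale: 5 cm = 79 km
Measured distance on map = 8 cm
Set up proportion: 8 * 79 / 5
= 632 / 5
= 632/5 km

632/5


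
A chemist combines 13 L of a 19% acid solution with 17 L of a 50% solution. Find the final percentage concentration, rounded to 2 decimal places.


Solute in mixture 1 = 19% of 13 L = 13*19/100 = 247/100 L
Solute in mixture 2 = 50% of 17 L = 17*50/100 = 17/2 L
Total solute = 247/100 + 17/2 = 1097/100 L
Total volume = 13 + 17 = 30 L
Final concentration = 1097/100/30 * 100 = 36.57%

36.57


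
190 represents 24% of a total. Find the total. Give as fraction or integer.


Given: 190 is 24% of the whole
Set up: 190 = 24/100 * whole
whole = 190 * 100 / 24
whole = 19000 / 24
whole = 2375/3

2375/3


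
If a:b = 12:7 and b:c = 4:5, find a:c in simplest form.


Given a:b = 12:7 and b:c = 4:5
Make b consistent. Multiply first ratio by 4: a:b = 48:28
Multiply second ratio by 7: b:c = 28:35
Now b = 28 in both, so a:b:c = 48:28:35
Therefore a:c = 48:35
Simplify by GCD: a:c = 48:35

48:35


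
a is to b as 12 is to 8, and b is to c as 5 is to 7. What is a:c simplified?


Given a:b = 12:8 and b:c = 5:7
Make b consistent. Multiply first ratio by 5: a:b = 60:40
Multiply second ratio by 8: b:c = 40:56
Now b = 40 in both, so a:b:c = 60:40:56
Therefore a:c = 60:56
Simplify by GCD: a:c = 15:14

15:14


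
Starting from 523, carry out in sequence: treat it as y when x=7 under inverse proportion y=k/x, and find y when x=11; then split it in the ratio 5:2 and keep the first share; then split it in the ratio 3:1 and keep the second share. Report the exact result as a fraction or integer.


Start with 523.
Step 1: Inverse prop: k = (523)*7; new y = k/11 = 523*7/11 = 3661/11
Step 2: Split 5:2, first share = 3661/11 * 5/7 = 2615/11
Step 3: Split 3:1, second share = 2615/11 * 1/4 = 2615/44
Final result = 2615/44

2615/44


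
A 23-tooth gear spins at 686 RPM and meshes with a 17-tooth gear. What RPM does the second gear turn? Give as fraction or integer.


Gear ratio: teeth_A * RPM_A = teeth_B * RPM_B
23 * 686 = 17 * RPM_B
15778 = 17 * RPM_B
RPM_B = 15778 / 17
RPM_B = 15778/17

15778/17


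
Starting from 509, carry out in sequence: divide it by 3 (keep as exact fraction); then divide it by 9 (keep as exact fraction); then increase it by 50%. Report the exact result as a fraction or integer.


Start with 509.
Step 1: Divide by 3: 509 / 3 = 509/3
Step 2: Divide by 9: 509/3 / 9 = 509/27
Step 3: Increase by 50%: 509/27 * 150/100 = 509/18
Final result = 509/18

509/18


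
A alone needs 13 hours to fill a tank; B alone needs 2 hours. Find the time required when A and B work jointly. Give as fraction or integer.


Rate of A = 1/13 job per hour
Rate of B = 1/2 job per hour
Combined rate = 1/13 + 1/2
Find common denominator: (2 + 13)/(13*2) = 15/26
Combined rate = 15/26 job per hour
Time together = 1 / (15/26) = 26/15 hours

26/15


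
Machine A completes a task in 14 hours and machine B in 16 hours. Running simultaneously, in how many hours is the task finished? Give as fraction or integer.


Rate of A = 1/14 job per hour
Rate of B = 1/16 job per hour
Combined rate = 1/14 + 1/16
Find common denominator: (16 + 14)/(14*16) = 30/224
Combined rate = 15/112 job per hour
Time together = 1 / (15/112) = 112/15 hours

112/15


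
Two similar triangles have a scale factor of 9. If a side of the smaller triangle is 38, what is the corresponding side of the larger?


Similar triangles have proportional sides
Scale factor = 9
Smaller side = 38
Corresponding larger side = 38 * 9
= 342

342


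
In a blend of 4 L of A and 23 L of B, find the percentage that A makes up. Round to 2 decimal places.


Volume of A = 4 L
Volume of B = 23 L
Total volume = 4 + 23 = 27 L
Percentage of A = (4/27) * 100
= 14.81%

14.81


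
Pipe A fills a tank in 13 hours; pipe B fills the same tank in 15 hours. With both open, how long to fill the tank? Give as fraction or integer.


Rate of A = 1/13 job per hour
Rate of B = 1/15 job per hour
Combined rate = 1/13 + 1/15
Find common denominator: (15 + 13)/(13*15) = 28/195
Combined rate = 28/195 job per hour
Time together = 1 / (28/195) = 195/28 hours

195/28


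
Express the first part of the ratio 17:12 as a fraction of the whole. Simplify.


Total parts = 17 + 12 = 29
First part fraction = 17/29
Simplify: 17/29 = 17/29

17/29


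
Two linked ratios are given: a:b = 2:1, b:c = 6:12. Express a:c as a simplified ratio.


Given a:b = 2:1 and b:c = 6:12
Make b consistent. Multiply first ratio by 6: a:b = 12:6
Multiply second ratio by 1: b:c = 6:12
Now b = 6 in both, so a:b:c = 12:6:12
Therefore a:c = 12:12
Simplify by GCD: a:c = 1:1

1:1


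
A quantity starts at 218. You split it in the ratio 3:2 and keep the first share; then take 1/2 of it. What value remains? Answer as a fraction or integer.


Start with 218.
Step 1: Split 3:2, first share = 218 * 3/5 = 654/5
Step 2: Take 1/2: 654/5 * 1/2 = 327/5
Final result = 327/5

327/5


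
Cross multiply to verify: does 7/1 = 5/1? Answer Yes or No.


Cross multiply to check 7/1 = 5/1
Left cross product: 7 * 1 = 7
Right cross product: 1 * 5 = 5
7 != 5
Not equal, so proportions differ => No

No


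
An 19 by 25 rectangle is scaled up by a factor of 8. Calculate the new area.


Original dimensions: 19 x 25
Enlargement factor = 8
New width = 19 * 8 = 152
New height = 25 * 8 = 200
New area = 152 * 200 = 30400

30400


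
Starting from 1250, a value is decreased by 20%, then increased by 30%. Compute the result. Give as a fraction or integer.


Start: 1250
Step 1: decrease by 20% => multiply by 80/100
  1250 * 80/100 = 1000
Step 2: increase by 30% => multiply by 130/100
  1000 * 130/100 = 1300
Final value = 1300

1300


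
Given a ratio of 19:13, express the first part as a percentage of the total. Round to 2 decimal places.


Total parts = 19 + 13 = 32
First part fraction = 19/32
Percentage = (19/32) * 100
= 0.59375 * 100
= 59.38%

59.38


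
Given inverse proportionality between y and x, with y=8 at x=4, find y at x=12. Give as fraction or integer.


Inverse proportion: y = k/x
Find k: k = 4 * 8 = 32
Compute y at x=12: y = 32/12
y = 8/3

8/3


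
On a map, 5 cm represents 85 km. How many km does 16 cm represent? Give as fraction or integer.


Map scale: 5 cm = 85 km
Measured distance on map = 16 cm
Set up proportion: 16 * 85 / 5
= 1360 / 5
= 272 km

272


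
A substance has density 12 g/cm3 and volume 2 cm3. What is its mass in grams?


Using mass = density * volume
Density = 12 g/cm3
Volume = 2 cm3
Mass = 12 * 2
= 24 g

24


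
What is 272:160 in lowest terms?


Find GCD(272, 160)
GCD = 16
Divide both by 16: 272/16 = 17, 160/16 = 10
Simplified ratio = 17:10

17:10


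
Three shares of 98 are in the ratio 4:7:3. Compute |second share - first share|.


Total parts = 4 + 7 + 3 = 14
Value per part = 98 / 14 = 7
Shares: 4*7=28, 7*7=49, 3*7=21
Second share = 49, first share = 28
Difference = |49 - 28| = 21

21


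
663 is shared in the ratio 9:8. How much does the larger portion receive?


Total parts = 9 + 8 = 17
Value per part = 663 / 17 = 39
First share = 9 * 39 = 351
Second share = 8 * 39 = 312
Larger share = 351

351


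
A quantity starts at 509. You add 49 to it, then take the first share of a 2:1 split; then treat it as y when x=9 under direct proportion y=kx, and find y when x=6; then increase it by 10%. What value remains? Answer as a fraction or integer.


Start with 509.
Step 1: Add 49: 509+49=558; split 2:1 first = 558*2/3 = 372
Step 2: Direct prop: k = (372)/9; new y = k*6 = 372*6/9 = 248
Step 3: Increase by 10%: 248 * 110/100 = 1364/5
Final result = 1364/5

1364/5


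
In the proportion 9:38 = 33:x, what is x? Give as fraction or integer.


Setting up: 9/38 = 33/x
Cross multiply: 9 * x = 38 * 33
9x = 1254
x = 1254/9
x = 418/3

418/3


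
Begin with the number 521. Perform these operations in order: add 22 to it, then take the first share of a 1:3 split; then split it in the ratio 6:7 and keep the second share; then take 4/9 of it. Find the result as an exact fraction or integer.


Start with 521.
Step 1: Add 22: 521+22=543; split 1:3 first = 543*1/4 = 543/4
Step 2: Split 6:7, second share = 543/4 * 7/13 = 3801/52
Step 3: Take 4/9: 3801/52 * 4/9 = 1267/39
Final result = 1267/39

1267/39


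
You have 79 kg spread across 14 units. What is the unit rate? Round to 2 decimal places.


Total kg = 79
Number of units = 14
Unit rate = 79 / 14
= 5.64 kg per unit

5.64


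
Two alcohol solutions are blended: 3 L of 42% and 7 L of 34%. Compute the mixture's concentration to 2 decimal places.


Solute in mixture 1 = 42% of 3 L = 3*42/100 = 63/50 L
Solute in mixture 2 = 34% of 7 L = 7*34/100 = 119/50 L
Total solute = 63/50 + 119/50 = 91/25 L
Total volume = 3 + 7 = 10 L
Final concentration = 91/25/10 * 100 = 36.40%

36.40


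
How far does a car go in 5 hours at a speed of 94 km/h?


Using distance = speed * time
Speed = 94 km/h
Time = 5 hours
Distance = 94 * 5
= 470 km

470


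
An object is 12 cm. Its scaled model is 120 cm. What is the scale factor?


Original length = 12 cm
Scaled length = 120 cm
Scale factor = 120 / 12
= 10

10


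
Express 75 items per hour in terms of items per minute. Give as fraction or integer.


Converting from per hour to per minute
Rate = 75 items per hour
Divide by 60: 75/60
= 5/4 items per minute

5/4


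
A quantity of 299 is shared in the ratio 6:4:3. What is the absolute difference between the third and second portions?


Total parts = 6 + 4 + 3 = 13
Value per part = 299 / 13 = 23
Shares: 6*23=138, 4*23=92, 3*23=69
Third share = 69, second share = 92
Difference = |69 - 92| = 23

23


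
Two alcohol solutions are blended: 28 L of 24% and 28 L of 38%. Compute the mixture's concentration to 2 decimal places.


Solute in mixture 1 = 24% of 28 L = 28*24/100 = 168/25 L
Solute in mixture 2 = 38% of 28 L = 28*38/100 = 266/25 L
Total solute = 168/25 + 266/25 = 434/25 L
Total volume = 28 + 28 = 56 L
Final concentration = 434/25/56 * 100 = 31.00%

31.00


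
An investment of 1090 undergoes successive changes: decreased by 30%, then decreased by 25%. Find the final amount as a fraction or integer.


Start: 1090
Step 1: decrease by 30% => multiply by 70/100
  1090 * 70/100 = 763
Step 2: decrease by 25% => multiply by 75/100
  763 * 75/100 = 2289/4
Final value = 2289/4

2289/4


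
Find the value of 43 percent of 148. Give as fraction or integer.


Compute 43% of 148
Convert percentage: 43% = 43/100
Multiply: 148 * 43/100
= 6364/100
= 1591/25

1591/25


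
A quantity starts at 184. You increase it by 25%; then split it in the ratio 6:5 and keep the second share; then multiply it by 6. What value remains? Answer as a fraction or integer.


Start with 184.
Step 1: Increase by 25%: 184 * 125/100 = 230
Step 2: Split 6:5, second share = 230 * 5/11 = 1150/11
Step 3: Multiply by 6: 1150/11 * 6 = 6900/11
Final result = 6900/11

6900/11


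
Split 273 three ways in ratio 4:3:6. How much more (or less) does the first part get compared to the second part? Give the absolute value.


Total parts = 4 + 3 + 6 = 13
Value per part = 273 / 13 = 21
Shares: 4*21=84, 3*21=63, 6*21=126
First share = 84, second share = 63
Difference = |84 - 63| = 21

21


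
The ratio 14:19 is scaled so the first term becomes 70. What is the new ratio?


Original ratio: 14:19
First term target: 70
Scale factor = 70 / 14 = 5
Multiply second term: 19 * 5 = 95
Equivalent ratio = 70:95

70:95


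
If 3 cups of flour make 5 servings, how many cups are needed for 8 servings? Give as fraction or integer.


Original: 3 cups for 5 servings
Target servings = 8
Scaling factor = 8/5
New amount = 3 * 8/5
= 24/5
= 24/5 cups

24/5


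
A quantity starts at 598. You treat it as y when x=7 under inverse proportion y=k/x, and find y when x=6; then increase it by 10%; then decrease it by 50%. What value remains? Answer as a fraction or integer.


Start with 598.
Step 1: Inverse prop: k = (598)*7; new y = k/6 = 598*7/6 = 2093/3
Step 2: Increase by 10%: 2093/3 * 110/100 = 23023/30
Step 3: Decrease by 50%: 23023/30 * 50/100 = 23023/60
Final result = 23023/60

23023/60


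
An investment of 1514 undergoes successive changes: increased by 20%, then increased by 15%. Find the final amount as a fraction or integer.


Start: 1514
Step 1: increase by 20% => multiply by 120/100
  1514 * 120/100 = 9084/5
Step 2: increase by 15% => multiply by 115/100
  9084/5 * 115/100 = 52233/25
Final value = 52233/25

52233/25


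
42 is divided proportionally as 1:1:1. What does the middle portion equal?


Ratio = 1:1:1
Total parts = 1 + 1 + 1 = 3
Value per part = 42 / 3 = 14
First share = 1 * 14 = 14
Middle share = 1 * 14 = 14
Third share = 1 * 14 = 14

14


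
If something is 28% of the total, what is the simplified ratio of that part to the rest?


Part = 28%, Remainder = 72%
Ratio = 28:72
GCD(28, 72) = 4
Simplify: 7:18 = 7:18

7:18


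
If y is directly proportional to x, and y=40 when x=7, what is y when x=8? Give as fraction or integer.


Direct proportion: y = kx
Find k: k = 40/7 = 40/7
Compute y at x=8: y = 40/7 * 8
y = 320/7

320/7


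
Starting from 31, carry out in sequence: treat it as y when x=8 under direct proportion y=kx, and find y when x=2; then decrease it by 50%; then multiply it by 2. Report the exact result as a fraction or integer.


Start with 31.
Step 1: Direct prop: k = (31)/8; new y = k*2 = 31*2/8 = 31/4
Step 2: Decrease by 50%: 31/4 * 50/100 = 31/8
Step 3: Multiply by 2: 31/8 * 2 = 31/4
Final result = 31/4

31/4


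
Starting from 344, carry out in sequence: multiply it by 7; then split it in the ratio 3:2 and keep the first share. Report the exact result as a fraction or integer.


Start with 344.
Step 1: Multiply by 7: 344 * 7 = 2408
Step 2: Split 3:2, first share = 2408 * 3/5 = 7224/5
Final result = 7224/5

7224/5


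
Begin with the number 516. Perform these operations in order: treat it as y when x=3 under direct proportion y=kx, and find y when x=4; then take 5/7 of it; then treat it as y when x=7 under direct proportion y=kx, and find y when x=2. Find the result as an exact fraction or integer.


Start with 516.
Step 1: Direct prop: k = (516)/3; new y = k*4 = 516*4/3 = 688
Step 2: Take 5/7: 688 * 5/7 = 3440/7
Step 3: Direct prop: k = (3440/7)/7; new y = k*2 = 3440/7*2/7 = 6880/49
Final result = 6880/49

6880/49


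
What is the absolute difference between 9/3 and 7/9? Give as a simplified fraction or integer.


Simplify: 9/3 = 3 and 7/9 = 7/9
Find common denominator: LCD = 9
Convert: 27/9 and 7/9
Difference = |27 - 7|/9 = 20/9
Simplified = 20/9

20/9


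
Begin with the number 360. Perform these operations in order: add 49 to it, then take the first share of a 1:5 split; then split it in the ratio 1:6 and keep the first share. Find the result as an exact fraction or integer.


Start with 360.
Step 1: Add 49: 360+49=409; split 1:5 first = 409*1/6 = 409/6
Step 2: Split 1:6, first share = 409/6 * 1/7 = 409/42
Final result = 409/42

409/42


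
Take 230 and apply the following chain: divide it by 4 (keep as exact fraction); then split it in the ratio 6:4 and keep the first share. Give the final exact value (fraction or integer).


Start with 230.
Step 1: Divide by 4: 230 / 4 = 115/2
Step 2: Split 6:4, first share = 115/2 * 6/10 = 69/2
Final result = 69/2

69/2


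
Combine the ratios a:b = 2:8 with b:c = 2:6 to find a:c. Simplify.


Given a:b = 2:8 and b:c = 2:6
Make b consistent. Multiply first ratio by 2: a:b = 4:16
Multiply second ratio by 8: b:c = 16:48
Now b = 16 in both, so a:b:c = 4:16:48
Therefore a:c = 4:48
Simplify by GCD: a:c = 1:12

1:12


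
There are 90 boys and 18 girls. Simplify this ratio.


Find GCD(90, 18)
GCD = 18
Divide both by 18: 90/18 = 5, 18/18 = 1
Simplified ratio = 5:1

5:1


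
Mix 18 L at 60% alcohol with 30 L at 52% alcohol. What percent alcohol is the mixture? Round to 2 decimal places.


Solute in mixture 1 = 60% of 18 L = 18*60/100 = 54/5 L
Solute in mixture 2 = 52% of 30 L = 30*52/100 = 78/5 L
Total solute = 54/5 + 78/5 = 132/5 L
Total volume = 18 + 30 = 48 L
Final concentration = 132/5/48 * 100 = 55.00%

55.00


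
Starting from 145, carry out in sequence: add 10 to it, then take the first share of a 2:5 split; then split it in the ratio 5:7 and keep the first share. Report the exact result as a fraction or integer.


Start with 145.
Step 1: Add 10: 145+10=155; split 2:5 first = 155*2/7 = 310/7
Step 2: Split 5:7, first share = 310/7 * 5/12 = 775/42
Final result = 775/42

775/42


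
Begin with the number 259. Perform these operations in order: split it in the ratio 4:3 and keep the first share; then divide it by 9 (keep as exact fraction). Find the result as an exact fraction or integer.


Start with 259.
Step 1: Split 4:3, first share = 259 * 4/7 = 148
Step 2: Divide by 9: 148 / 9 = 148/9
Final result = 148/9

148/9


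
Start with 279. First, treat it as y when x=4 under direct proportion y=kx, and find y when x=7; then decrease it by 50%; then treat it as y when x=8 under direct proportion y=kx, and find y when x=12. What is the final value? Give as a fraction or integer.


Start with 279.
Step 1: Direct prop: k = (279)/4; new y = k*7 = 279*7/4 = 1953/4
Step 2: Decrease by 50%: 1953/4 * 50/100 = 1953/8
Step 3: Direct prop: k = (1953/8)/8; new y = k*12 = 1953/8*12/8 = 5859/16
Final result = 5859/16

5859/16


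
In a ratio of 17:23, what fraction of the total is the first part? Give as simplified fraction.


Total parts = 17 + 23 = 40
First part fraction = 17/40
Simplify: 17/40 = 17/40

17/40


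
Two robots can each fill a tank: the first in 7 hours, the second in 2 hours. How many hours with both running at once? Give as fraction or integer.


Rate of A = 1/7 job per hour
Rate of B = 1/2 job per hour
Combined rate = 1/7 + 1/2
Find common denominator: (2 + 7)/(7*2) = 9/14
Combined rate = 9/14 job per hour
Time together = 1 / (9/14) = 14/9 hours

14/9


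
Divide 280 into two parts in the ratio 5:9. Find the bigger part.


Total parts = 5 + 9 = 14
Value per part = 280 / 14 = 20
First share = 5 * 20 = 100
Second share = 9 * 20 = 180
Larger share = 180

180


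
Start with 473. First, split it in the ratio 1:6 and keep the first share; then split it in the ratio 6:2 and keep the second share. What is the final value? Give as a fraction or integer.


Start with 473.
Step 1: Split 1:6, first share = 473 * 1/7 = 473/7
Step 2: Split 6:2, second share = 473/7 * 2/8 = 473/28
Final result = 473/28

473/28


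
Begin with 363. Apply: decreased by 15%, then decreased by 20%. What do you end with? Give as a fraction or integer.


Start: 363
Step 1: decrease by 15% => multiply by 85/100
  363 * 85/100 = 6171/20
Step 2: decrease by 20% => multiply by 80/100
  6171/20 * 80/100 = 6171/25
Final value = 6171/25

6171/25


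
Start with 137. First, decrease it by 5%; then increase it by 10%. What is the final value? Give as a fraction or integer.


Start with 137.
Step 1: Decrease by 5%: 137 * 95/100 = 2603/20
Step 2: Increase by 10%: 2603/20 * 110/100 = 28633/200
Final result = 28633/200

28633/200


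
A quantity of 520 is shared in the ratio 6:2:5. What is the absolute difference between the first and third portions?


Total parts = 6 + 2 + 5 = 13
Value per part = 520 / 13 = 40
Shares: 6*40=240, 2*40=80, 5*40=200
First share = 240, third share = 200
Difference = |240 - 200| = 40

40


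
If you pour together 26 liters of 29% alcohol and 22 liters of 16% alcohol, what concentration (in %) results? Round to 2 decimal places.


Solute in mixture 1 = 29% of 26 L = 26*29/100 = 377/50 L
Solute in mixture 2 = 16% of 22 L = 22*16/100 = 88/25 L
Total solute = 377/50 + 88/25 = 553/50 L
Total volume = 26 + 22 = 48 L
Final concentration = 553/50/48 * 100 = 23.04%

23.04


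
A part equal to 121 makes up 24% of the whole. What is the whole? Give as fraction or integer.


Given: 121 is 24% of the whole
Set up: 121 = 24/100 * whole
whole = 121 * 100 / 24
whole = 12100 / 24
whole = 3025/6

3025/6


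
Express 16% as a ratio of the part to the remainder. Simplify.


Part = 16%, Remainder = 84%
Ratio = 16:84
GCD(16, 84) = 4
Simplify: 4:21 = 4:21

4:21


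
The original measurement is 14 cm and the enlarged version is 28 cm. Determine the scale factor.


Original length = 14 cm
Scaled length = 28 cm
Scale factor = 28 / 14
= 2

2


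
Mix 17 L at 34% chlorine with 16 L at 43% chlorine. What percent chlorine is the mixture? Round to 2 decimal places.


Solute in mixture 1 = 34% of 17 L = 17*34/100 = 289/50 L
Solute in mixture 2 = 43% of 16 L = 16*43/100 = 172/25 L
Total solute = 289/50 + 172/25 = 633/50 L
Total volume = 17 + 16 = 33 L
Final concentration = 633/50/33 * 100 = 38.36%

38.36


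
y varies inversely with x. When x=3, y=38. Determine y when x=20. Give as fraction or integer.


Inverse proportion: y = k/x
Find k: k = 3 * 38 = 114
Compute y at x=20: y = 114/20
y = 57/10

57/10


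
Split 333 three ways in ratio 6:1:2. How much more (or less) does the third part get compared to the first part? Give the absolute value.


Total parts = 6 + 1 + 2 = 9
Value per part = 333 / 9 = 37
Shares: 6*37=222, 1*37=37, 2*37=74
Third share = 74, first share = 222
Difference = |74 - 222| = 148

148


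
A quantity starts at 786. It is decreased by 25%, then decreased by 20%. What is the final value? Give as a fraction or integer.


Start: 786
Step 1: decrease by 25% => multiply by 75/100
  786 * 75/100 = 1179/2
Step 2: decrease by 20% => multiply by 80/100
  1179/2 * 80/100 = 2358/5
Final value = 2358/5

2358/5


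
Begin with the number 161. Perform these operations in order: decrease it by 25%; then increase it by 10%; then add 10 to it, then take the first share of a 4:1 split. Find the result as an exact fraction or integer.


Start with 161.
Step 1: Decrease by 25%: 161 * 75/100 = 483/4
Step 2: Increase by 10%: 483/4 * 110/100 = 5313/40
Step 3: Add 10: 5313/40+10=5713/40; split 4:1 first = 5713/40*4/5 = 5713/50
Final result = 5713/50

5713/50


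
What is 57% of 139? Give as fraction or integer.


Compute 57% of 139
Convert percentage: 57% = 57/100
Multiply: 139 * 57/100
= 7923/100
= 7923/100

7923/100


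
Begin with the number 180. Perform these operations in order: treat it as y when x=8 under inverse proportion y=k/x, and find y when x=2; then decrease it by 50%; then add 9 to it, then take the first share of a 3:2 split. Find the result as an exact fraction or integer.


Start with 180.
Step 1: Inverse prop: k = (180)*8; new y = k/2 = 180*8/2 = 720
Step 2: Decrease by 50%: 720 * 50/100 = 360
Step 3: Add 9: 360+9=369; split 3:2 first = 369*3/5 = 1107/5
Final result = 1107/5

1107/5


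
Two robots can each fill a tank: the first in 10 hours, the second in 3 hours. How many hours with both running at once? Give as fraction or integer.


Rate of A = 1/10 job per hour
Rate of B = 1/3 job per hour
Combined rate = 1/10 + 1/3
Find common denominator: (3 + 10)/(10*3) = 13/30
Combined rate = 13/30 job per hour
Time together = 1 / (13/30) = 30/13 hours

30/13


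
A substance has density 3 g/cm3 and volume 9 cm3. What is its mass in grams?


Using mass = density * volume
Density = 3 g/cm3
Volume = 9 cm3
Mass = 3 * 9
= 27 g

27


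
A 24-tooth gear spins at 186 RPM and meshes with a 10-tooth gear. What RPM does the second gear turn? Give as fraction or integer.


Gear ratio: teeth_A * RPM_A = teeth_B * RPM_B
24 * 186 = 10 * RPM_B
4464 = 10 * RPM_B
RPM_B = 4464 / 10
RPM_B = 2232/5

2232/5


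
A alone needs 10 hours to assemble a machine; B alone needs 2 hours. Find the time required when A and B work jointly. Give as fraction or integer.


Rate of A = 1/10 job per hour
Rate of B = 1/2 job per hour
Combined rate = 1/10 + 1/2
Find common denominator: (2 + 10)/(10*2) = 12/20
Combined rate = 3/5 job per hour
Time together = 1 / (3/5) = 5/3 hours

5/3


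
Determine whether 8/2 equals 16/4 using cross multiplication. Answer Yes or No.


Cross multiply to check 8/2 = 16/4
Left cross product: 8 * 4 = 32
Right cross product: 2 * 16 = 32
32 = 32
Equal, so proportions match => Yes

Yes


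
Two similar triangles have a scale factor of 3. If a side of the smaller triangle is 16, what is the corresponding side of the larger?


Similar triangles have proportional sides
Scale factor = 3
Smaller side = 16
Corresponding larger side = 16 * 3
= 48

48


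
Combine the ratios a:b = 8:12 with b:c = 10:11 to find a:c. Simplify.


Given a:b = 8:12 and b:c = 10:11
Make b consistent. Multiply first ratio by 10: a:b = 80:120
Multiply second ratio by 12: b:c = 120:132
Now b = 120 in both, so a:b:c = 80:120:132
Therefore a:c = 80:132
Simplify by GCD: a:c = 20:33

20:33


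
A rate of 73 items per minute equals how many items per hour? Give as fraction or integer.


Converting from per minute to per hour
Rate = 73 items per minute
Multiply by 60: 73 * 60
= 4380 items per hour

4380


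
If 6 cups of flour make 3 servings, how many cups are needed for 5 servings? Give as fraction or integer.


Original: 6 cups for 3 servings
Target servings = 5
Scaling factor = 5/3
New amount = 6 * 5/3
= 30/3
= 10 cups

10


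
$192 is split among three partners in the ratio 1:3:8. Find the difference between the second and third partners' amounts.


Total parts = 1 + 3 + 8 = 12
Value per part = 192 / 12 = 16
Shares: 1*16=16, 3*16=48, 8*16=128
Second share = 48, third share = 128
Difference = |48 - 128| = 80

80


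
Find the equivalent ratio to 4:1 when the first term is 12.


Original ratio: 4:1
First term target: 12
Scale factor = 12 / 4 = 3
Multiply second term: 1 * 3 = 3
Equivalent ratio = 12:3

12:3


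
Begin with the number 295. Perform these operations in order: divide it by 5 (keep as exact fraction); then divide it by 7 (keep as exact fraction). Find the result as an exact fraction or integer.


Start with 295.
Step 1: Divide by 5: 295 / 5 = 59
Step 2: Divide by 7: 59 / 7 = 59/7
Final result = 59/7

59/7


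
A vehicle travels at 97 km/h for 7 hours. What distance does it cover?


Using distance = speed * time
Speed = 97 km/h
Time = 7 hours
Distance = 97 * 7
= 679 km

679


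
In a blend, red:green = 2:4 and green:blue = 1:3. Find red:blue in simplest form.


Given a:b = 2:4 and b:c = 1:3
Make b consistent. Multiply first ratio by 1: a:b = 2:4
Multiply second ratio by 4: b:c = 4:12
Now b = 4 in both, so a:b:c = 2:4:12
Therefore a:c = 2:12
Simplify by GCD: a:c = 1:6

1:6


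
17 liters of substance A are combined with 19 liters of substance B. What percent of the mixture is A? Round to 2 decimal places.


Volume of A = 17 L
Volume of B = 19 L
Total volume = 17 + 19 = 36 L
Percentage of A = (17/36) * 100
= 47.22%

47.22


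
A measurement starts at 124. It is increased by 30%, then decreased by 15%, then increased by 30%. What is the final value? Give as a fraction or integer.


Start: 124
Step 1: increase by 30% => multiply by 130/100
  124 * 130/100 = 806/5
Step 2: decrease by 15% => multiply by 85/100
  806/5 * 85/100 = 6851/50
Step 3: increase by 30% => multiply by 130/100
  6851/50 * 130/100 = 89063/500
Final value = 89063/500

89063/500


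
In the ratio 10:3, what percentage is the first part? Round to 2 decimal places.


Total parts = 10 + 3 = 13
First part fraction = 10/13
Percentage = (10/13) * 100
= 0.769231 * 100
= 76.92%

76.92


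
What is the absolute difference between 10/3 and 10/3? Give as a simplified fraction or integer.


Simplify: 10/3 = 10/3 and 10/3 = 10/3
Find common denominator: LCD = 3
Convert: 10/3 and 10/3
Difference = |10 - 10|/3 = 0/3
Simplified = 0

0


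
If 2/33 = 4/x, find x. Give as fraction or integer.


Setting up: 2/33 = 4/x
Cross multiply: 2 * x = 33 * 4
2x = 132
x = 132/2
x = 66

66


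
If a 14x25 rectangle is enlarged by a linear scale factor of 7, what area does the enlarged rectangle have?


Original dimensions: 14 x 25
Enlargement factor = 7
New width = 14 * 7 = 98
New height = 25 * 7 = 175
New area = 98 * 175 = 17150

17150


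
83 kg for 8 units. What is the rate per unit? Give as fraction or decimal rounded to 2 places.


Total kg = 83
Number of units = 8
Unit rate = 83 / 8
= 10.38 kg per unit

10.38


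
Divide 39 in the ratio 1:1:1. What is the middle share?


Ratio = 1:1:1
Total parts = 1 + 1 + 1 = 3
Value per part = 39 / 3 = 13
First share = 1 * 13 = 13
Middle share = 1 * 13 = 13
Third share = 1 * 13 = 13

13


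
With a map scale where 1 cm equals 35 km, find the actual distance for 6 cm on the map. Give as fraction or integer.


Map scale: 1 cm = 35 km
Measured distance on map = 6 cm
Set up proportion: 6 * 35 / 1
= 210 / 1
= 210 km

210


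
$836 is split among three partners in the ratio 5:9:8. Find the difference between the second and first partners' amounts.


Total parts = 5 + 9 + 8 = 22
Value per part = 836 / 22 = 38
Shares: 5*38=190, 9*38=342, 8*38=304
Second share = 342, first share = 190
Difference = |342 - 190| = 152

152


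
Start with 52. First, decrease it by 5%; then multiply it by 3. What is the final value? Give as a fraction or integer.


Start with 52.
Step 1: Decrease by 5%: 52 * 95/100 = 247/5
Step 2: Multiply by 3: 247/5 * 3 = 741/5
Final result = 741/5

741/5


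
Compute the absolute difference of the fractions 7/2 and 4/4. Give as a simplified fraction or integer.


Simplify: 7/2 = 7/2 and 4/4 = 1
Find common denominator: LCD = 2
Convert: 7/2 and 2/2
Difference = |7 - 2|/2 = 5/2
Simplified = 5/2

5/2


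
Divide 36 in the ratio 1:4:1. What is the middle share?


Ratio = 1:4:1
Total parts = 1 + 4 + 1 = 6
Value per part = 36 / 6 = 6
First share = 1 * 6 = 6
Middle share = 4 * 6 = 24
Third share = 1 * 6 = 6

24
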